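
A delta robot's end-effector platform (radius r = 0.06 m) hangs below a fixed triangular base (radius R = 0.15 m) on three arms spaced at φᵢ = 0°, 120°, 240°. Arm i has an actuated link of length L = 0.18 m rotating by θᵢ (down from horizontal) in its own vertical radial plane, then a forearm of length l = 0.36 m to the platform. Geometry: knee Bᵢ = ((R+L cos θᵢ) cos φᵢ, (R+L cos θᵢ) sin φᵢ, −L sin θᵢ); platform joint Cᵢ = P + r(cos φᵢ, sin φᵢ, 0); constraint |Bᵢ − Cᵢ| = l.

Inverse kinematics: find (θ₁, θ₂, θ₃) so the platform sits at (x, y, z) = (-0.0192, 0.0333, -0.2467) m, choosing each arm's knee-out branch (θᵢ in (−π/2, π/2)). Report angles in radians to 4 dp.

rotate P by −φ1: (-0.0192, 0.0333, -0.2467)
  A cos θ + B sin θ = C:  0.1092·cos θ + -0.2467·sin θ = 0.0647
  γ=atan2(-0.2467,0.1092)=-1.1541;  ψ=arccos(0.2400)=1.3285;  θ1=γ+ψ≈0.1744
φ2=120.0° → target in arm frame (0.0384, 0.0000)
  A cos θ + B sin θ = C:  0.0516·cos θ + -0.2467·sin θ = 0.0936
  θ2 = atan2(B,A) + arccos(C/0.2520) = -0.1743
φ3=240.0° → target in arm frame (-0.0192, -0.0333)
  e−x'=0.1092;  (l²−L²−(e−x')²−y'²−z²)/2L = 0.0647
  θ3 = atan2(B,A) + arccos(C/0.2698) = 0.1746

θ₁ = 0.1744, θ₂ = -0.1743, θ₃ = 0.1746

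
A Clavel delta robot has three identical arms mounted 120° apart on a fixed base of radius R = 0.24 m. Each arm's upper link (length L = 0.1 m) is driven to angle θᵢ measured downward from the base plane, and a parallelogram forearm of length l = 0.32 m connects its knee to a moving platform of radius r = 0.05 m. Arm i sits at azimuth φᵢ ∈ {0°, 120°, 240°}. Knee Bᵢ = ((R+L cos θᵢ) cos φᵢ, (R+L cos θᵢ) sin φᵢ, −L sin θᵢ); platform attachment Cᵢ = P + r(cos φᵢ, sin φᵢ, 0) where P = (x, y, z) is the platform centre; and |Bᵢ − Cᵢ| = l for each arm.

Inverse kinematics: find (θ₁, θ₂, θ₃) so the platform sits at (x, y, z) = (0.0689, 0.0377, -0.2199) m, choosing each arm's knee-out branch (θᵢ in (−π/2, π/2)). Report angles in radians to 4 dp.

arm 1 (φ=0.0°): x'=0.0689, y'=0.0377
  e−x'=0.1211;  (l²−L²−(e−x')²−y'²−z²)/2L = 0.1398
  γ=atan2(-0.2199,0.1211)=-1.0674;  ψ=arccos(0.5568)=0.9802;  θ1=γ+ψ≈-0.0872
rotate P by −φ2: (-0.0018, -0.0785, -0.2199)
  A=0.1918, B=-0.2199, C=(l²−L²−A²−y'²−z²)/(2L)=0.0055
  γ=atan2(-0.2199,0.1918)=-0.8535;  ψ=arccos(0.0187)=1.5521;  θ2=γ+ψ≈0.6986
φ3=240.0° → target in arm frame (-0.0671, 0.0408)
  A=0.2571, B=-0.2199, C=(l²−L²−A²−y'²−z²)/(2L)=-0.1186
  γ=atan2(-0.2199,0.2571)=-0.7076;  ψ=arccos(-0.3506)=1.9290;  θ3=γ+ψ≈1.2214

θ₁ = -0.0872, θ₂ = 0.6986, θ₃ = 1.2214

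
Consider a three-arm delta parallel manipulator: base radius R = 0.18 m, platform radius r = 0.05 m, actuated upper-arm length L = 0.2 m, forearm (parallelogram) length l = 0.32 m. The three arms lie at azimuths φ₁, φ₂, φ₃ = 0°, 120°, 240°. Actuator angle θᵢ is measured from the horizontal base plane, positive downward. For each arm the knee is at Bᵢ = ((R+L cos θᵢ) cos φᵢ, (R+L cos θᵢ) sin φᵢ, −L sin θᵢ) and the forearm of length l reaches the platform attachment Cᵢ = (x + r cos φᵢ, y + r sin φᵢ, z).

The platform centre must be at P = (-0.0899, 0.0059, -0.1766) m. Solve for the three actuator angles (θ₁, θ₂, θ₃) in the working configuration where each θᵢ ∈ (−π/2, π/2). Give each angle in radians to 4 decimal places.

arm 1 (φ=0.0°): x'=-0.0899, y'=0.0059
  A cos θ + B sin θ = C:  0.2199·cos θ + -0.1766·sin θ = -0.0429
  √(A²+B²)=0.2820;  θ1 = -0.6766+1.7237 ≈ 1.0470
rotate P by −φ2: (0.0501, 0.0749, -0.1766)
  A cos θ + B sin θ = C:  0.0799·cos θ + -0.1766·sin θ = 0.0480
  θ2 = atan2(B,A) + arccos(C/0.1939) = 0.1747
arm 3 (φ=240.0°): x'=0.0398, y'=-0.0808
  A=0.0902, B=-0.1766, C=(l²−L²−A²−y'²−z²)/(2L)=0.0414
  √(A²+B²)=0.1983;  θ3 = -1.0988+1.3605 ≈ 0.2618

θ₁ = 1.0470, θ₂ = 0.1747, θ₃ = 0.2618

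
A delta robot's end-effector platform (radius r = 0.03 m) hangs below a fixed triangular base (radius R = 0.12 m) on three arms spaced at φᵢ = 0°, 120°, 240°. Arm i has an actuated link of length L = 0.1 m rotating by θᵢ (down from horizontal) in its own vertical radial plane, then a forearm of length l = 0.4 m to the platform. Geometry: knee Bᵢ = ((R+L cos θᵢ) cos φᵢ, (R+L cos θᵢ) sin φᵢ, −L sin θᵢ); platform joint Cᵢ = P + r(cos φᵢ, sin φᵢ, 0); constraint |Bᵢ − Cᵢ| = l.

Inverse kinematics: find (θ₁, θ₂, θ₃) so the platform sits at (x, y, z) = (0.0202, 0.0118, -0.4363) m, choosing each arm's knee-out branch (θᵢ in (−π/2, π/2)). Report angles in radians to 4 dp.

φ1=0.0° → target in arm frame (0.0202, 0.0118)
  e−x'=0.0698;  (l²−L²−(e−x')²−y'²−z²)/2L = -0.2268
  √(A²+B²)=0.4418;  θ1 = -1.4122+2.1099 ≈ 0.6978
arm 2 (φ=120.0°): x'=0.0001, y'=-0.0234
  e−x'=0.0899;  (l²−L²−(e−x')²−y'²−z²)/2L = -0.2449
  √(A²+B²)=0.4455;  θ2 = -1.3676+2.1529 ≈ 0.7853
arm 3 (φ=240.0°): x'=-0.0203, y'=0.0116
  A=0.1103, B=-0.4363, C=(l²−L²−A²−y'²−z²)/(2L)=-0.2633
  θ3 = atan2(B,A) + arccos(C/0.4500) = 0.8727

θ₁ = 0.6978, θ₂ = 0.7853, θ₃ = 0.8727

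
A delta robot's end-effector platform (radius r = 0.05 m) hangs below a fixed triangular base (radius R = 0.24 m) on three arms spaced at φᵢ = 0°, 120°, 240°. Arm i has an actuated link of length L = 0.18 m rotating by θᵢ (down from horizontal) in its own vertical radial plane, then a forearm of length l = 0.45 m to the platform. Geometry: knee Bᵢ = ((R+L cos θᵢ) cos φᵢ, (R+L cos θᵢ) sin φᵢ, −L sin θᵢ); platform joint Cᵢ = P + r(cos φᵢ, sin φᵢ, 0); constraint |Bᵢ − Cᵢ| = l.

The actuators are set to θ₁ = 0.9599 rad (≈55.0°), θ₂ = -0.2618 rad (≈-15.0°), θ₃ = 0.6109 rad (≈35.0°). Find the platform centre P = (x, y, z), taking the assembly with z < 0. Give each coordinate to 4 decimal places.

(-0.1062, 0.0885, -0.3348)

φ1=0.0°: virtual centre (0.2932, 0.0000, -0.1474), radius l
O2 = (0.3639·cos120.0°, 0.3639·sin120.0°, 0.0466) = (-0.1819, 0.3151, 0.0466)
arm 3 at φ=240.0°: e+L cos θ3 = 0.3374;  O3 = (-0.1687, -0.2922, -0.1032)
subtract pairs → two planes through P
linear system: -0.9504x+0.6302y = 0.0268−0.3881z; -0.9239x+-0.5845y = 0.0168−0.0884z
det = 1.1378;  x = -0.0231+0.2483z,  y = 0.0078+-0.2413z
quadratic in z: (1.1199)z²+(0.1340)z+(-0.0806)=0, √Δ=0.6158 → z ∈ {-0.3348, 0.2151}; z = -0.3348 (taking z<0)
x = -0.1062, y = 0.0885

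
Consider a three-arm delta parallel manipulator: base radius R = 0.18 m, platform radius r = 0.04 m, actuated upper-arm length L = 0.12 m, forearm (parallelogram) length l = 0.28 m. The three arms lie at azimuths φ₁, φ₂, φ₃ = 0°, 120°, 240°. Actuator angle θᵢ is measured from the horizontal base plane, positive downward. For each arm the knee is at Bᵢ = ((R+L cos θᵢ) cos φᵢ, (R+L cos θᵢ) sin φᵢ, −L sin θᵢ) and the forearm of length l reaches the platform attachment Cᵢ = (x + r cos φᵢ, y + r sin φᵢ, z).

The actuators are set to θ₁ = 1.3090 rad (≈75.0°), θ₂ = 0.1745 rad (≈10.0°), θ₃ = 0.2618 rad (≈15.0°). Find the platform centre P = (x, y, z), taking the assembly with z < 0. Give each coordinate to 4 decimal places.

φ1=0.0°: virtual centre (0.1711, 0.0000, -0.1159), radius l
φ2=120.0°: virtual centre (-0.1291, 0.2236, -0.0208), radius l
arm 3 at φ=240.0°: (R−r)+L cos θ3 = 0.2559;  centre 3 = (-0.1280, -0.2216, -0.0311)
eliminate P² terms by subtracting sphere 1 from 2 and 3
[-0.6003 0.4472 0.1902]·P = 0.0244;  [-0.5980 -0.4433 0.1697]·P = 0.0238
Cramer: x(z) = -0.0402+0.3002z;  y(z) = 0.0006-0.0222z
sphere 1 gives Az²+Bz+C=0 with A=1.0906, B=0.1050, C=-0.0203;  B²−4AC=0.0998;  roots -0.1929, 0.0967;  negative root z = -0.1929
x = -0.0981, y = 0.0049

(-0.0981, 0.0049, -0.1929)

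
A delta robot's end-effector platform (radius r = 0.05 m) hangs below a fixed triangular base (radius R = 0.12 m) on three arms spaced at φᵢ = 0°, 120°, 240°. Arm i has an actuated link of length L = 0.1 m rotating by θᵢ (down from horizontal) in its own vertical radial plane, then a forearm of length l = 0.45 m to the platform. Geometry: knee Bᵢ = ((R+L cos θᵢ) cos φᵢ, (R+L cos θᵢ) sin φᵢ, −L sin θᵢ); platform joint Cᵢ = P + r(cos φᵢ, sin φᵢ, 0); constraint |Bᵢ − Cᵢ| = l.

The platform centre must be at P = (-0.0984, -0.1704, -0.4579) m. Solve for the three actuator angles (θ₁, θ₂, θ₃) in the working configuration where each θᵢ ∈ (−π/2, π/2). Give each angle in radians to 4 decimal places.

θ₁ = 1.2222, θ₂ = 1.2221, θ₃ = 0.0873

φ1=0.0° → target in arm frame (-0.0984, -0.1704)
  A cos θ + B sin θ = C:  0.1684·cos θ + -0.4579·sin θ = -0.3728
  γ=atan2(-0.4579,0.1684)=-1.2184;  ψ=arccos(-0.7642)=2.4406;  θ1=γ+ψ≈1.2222
rotate P by −φ2: (-0.0984, 0.1704, -0.4579)
  A cos θ + B sin θ = C:  0.1684·cos θ + -0.4579·sin θ = -0.3728
  γ=atan2(-0.4579,0.1684)=-1.2184;  ψ=arccos(-0.7642)=2.4405;  θ2=γ+ψ≈1.2221
φ3=240.0° → target in arm frame (0.1968, 0.0000)
  A cos θ + B sin θ = C:  -0.1268·cos θ + -0.4579·sin θ = -0.1662
  θ3 = atan2(B,A) + arccos(C/0.4751) = 0.0873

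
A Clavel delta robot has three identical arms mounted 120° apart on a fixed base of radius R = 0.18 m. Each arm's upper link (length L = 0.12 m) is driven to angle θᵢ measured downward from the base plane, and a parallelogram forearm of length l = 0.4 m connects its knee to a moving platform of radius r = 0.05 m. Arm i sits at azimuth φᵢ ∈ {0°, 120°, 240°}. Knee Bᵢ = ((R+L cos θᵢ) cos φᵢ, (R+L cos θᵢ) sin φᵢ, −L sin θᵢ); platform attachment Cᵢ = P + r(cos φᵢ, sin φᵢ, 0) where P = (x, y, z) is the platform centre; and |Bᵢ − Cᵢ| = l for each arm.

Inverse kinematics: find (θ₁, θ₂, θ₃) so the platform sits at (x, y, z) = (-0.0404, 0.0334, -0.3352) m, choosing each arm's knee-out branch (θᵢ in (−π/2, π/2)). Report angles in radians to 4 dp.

θ₁ = 0.4361, θ₂ = -0.0875, θ₃ = 0.2620

φ1=0.0° → target in arm frame (-0.0404, 0.0334)
  A cos θ + B sin θ = C:  0.1704·cos θ + -0.3352·sin θ = 0.0129
  √(A²+B²)=0.3760;  θ1 = -1.1005+1.5366 ≈ 0.4361
φ2=120.0° → target in arm frame (0.0491, 0.0183)
  A cos θ + B sin θ = C:  0.0809·cos θ + -0.3352·sin θ = 0.1099
  √(A²+B²)=0.3448;  θ2 = -1.3340+1.2465 ≈ -0.0875
arm 3 (φ=240.0°): x'=-0.0087, y'=-0.0517
  e−x'=0.1387;  (l²−L²−(e−x')²−y'²−z²)/2L = 0.0472
  √(A²+B²)=0.3628;  θ3 = -1.1784+1.4404 ≈ 0.2620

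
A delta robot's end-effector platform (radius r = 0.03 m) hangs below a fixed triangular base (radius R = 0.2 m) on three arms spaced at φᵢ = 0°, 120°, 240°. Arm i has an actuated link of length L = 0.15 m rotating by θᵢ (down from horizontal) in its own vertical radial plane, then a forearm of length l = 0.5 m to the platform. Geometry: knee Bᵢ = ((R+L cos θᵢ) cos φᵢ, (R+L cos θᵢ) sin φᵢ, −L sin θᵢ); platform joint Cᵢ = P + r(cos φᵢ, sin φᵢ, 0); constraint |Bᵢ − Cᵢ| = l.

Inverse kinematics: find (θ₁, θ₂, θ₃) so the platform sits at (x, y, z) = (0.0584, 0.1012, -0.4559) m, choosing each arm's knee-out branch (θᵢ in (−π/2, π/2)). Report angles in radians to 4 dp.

arm 1 (φ=0.0°): x'=0.0584, y'=0.1012
  A=0.1116, B=-0.4559, C=(l²−L²−A²−y'²−z²)/(2L)=-0.0101
  γ=atan2(-0.4559,0.1116)=-1.3307;  ψ=arccos(-0.0216)=1.5924;  θ1=γ+ψ≈0.2617
φ2=120.0° → target in arm frame (0.0584, -0.1012)
  e−x'=0.1116;  (l²−L²−(e−x')²−y'²−z²)/2L = -0.0101
  √(A²+B²)=0.4694;  θ2 = -1.3308+1.5923 ≈ 0.2615
φ3=240.0° → target in arm frame (-0.1168, 0.0000)
  A cos θ + B sin θ = C:  0.2868·cos θ + -0.4559·sin θ = -0.2087
  γ=atan2(-0.4559,0.2868)=-1.0092;  ψ=arccos(-0.3875)=1.9688;  θ3=γ+ψ≈0.9596

θ₁ = 0.2617, θ₂ = 0.2615, θ₃ = 0.9596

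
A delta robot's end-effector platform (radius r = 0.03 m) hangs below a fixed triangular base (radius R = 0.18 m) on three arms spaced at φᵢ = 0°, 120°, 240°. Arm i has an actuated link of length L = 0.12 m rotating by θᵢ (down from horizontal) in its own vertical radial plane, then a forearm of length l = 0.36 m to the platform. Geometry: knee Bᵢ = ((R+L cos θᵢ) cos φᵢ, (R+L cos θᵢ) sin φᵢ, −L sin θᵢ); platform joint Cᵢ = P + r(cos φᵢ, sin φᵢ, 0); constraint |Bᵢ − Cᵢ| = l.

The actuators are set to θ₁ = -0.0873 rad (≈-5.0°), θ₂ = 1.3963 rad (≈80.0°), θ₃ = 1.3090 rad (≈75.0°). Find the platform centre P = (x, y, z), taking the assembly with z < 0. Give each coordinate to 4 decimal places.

φ1=0.0°: virtual centre (0.2695, 0.0000, 0.0105), radius l
arm 2 at φ=120.0°: e+L cos θ2 = 0.1708;  centre 2 = (-0.0854, 0.1479, -0.1182)
φ3=240.0°: virtual centre (-0.0905, -0.1568, -0.1159), radius l
subtract pairs → two planes through P
plane₁₂: -0.7099x+0.2959y+-0.2573z = -0.0296
det = 0.4357;  x = 0.0393+-0.3568z,  y = -0.0057+0.0134z
sphere 1 gives Az²+Bz+C=0 with A=1.1275, B=0.1432, C=-0.0765;  B²−4AC=0.3654;  roots -0.3316, 0.2045;  negative root z = -0.3316
x = 0.1576, y = -0.0101

(0.1576, -0.0101, -0.3316)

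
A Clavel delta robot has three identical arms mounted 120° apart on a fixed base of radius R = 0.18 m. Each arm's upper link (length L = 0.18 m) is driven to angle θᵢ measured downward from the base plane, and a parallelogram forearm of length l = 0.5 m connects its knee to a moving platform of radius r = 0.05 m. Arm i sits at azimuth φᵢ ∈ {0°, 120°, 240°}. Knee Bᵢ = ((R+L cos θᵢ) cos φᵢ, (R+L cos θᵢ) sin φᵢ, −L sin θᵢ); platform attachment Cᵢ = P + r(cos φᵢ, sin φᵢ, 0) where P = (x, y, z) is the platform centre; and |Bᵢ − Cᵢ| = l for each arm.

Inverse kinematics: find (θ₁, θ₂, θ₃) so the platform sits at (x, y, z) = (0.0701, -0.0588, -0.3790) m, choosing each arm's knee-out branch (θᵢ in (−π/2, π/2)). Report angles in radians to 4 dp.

rotate P by −φ1: (0.0701, -0.0588, -0.3790)
  A cos θ + B sin θ = C:  0.0599·cos θ + -0.3790·sin θ = 0.1859
  θ1 = atan2(B,A) + arccos(C/0.3837) = -0.3489
rotate P by −φ2: (-0.0860, -0.0313, -0.3790)
  e−x'=0.2160;  (l²−L²−(e−x')²−y'²−z²)/2L = 0.0732
  √(A²+B²)=0.4362;  θ2 = -1.0528+1.4023 ≈ 0.3495
arm 3 (φ=240.0°): x'=0.0159, y'=0.0901
  A cos θ + B sin θ = C:  0.1141·cos θ + -0.3790·sin θ = 0.1467
  θ3 = atan2(B,A) + arccos(C/0.3958) = -0.0872

θ₁ = -0.3489, θ₂ = 0.3495, θ₃ = -0.0872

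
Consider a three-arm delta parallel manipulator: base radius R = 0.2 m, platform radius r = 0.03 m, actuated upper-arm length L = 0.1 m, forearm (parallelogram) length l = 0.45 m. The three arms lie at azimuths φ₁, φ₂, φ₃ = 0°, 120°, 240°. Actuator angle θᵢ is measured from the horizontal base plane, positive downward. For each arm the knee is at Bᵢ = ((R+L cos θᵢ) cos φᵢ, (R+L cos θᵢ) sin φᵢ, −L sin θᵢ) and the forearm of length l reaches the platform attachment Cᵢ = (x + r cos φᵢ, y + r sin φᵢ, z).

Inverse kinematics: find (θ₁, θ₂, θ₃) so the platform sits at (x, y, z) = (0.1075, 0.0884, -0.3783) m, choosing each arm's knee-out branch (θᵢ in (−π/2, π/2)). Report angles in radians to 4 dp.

θ₁ = -0.3497, θ₂ = 0.2616, θ₃ = 1.1344

rotate P by −φ1: (0.1075, 0.0884, -0.3783)
  A=0.0625, B=-0.3783, C=(l²−L²−A²−y'²−z²)/(2L)=0.1883
  √(A²+B²)=0.3834;  θ1 = -1.4071+1.0573 ≈ -0.3497
φ2=120.0° → target in arm frame (0.0228, -0.1373)
  A cos θ + B sin θ = C:  0.1472·cos θ + -0.3783·sin θ = 0.0444
  √(A²+B²)=0.4059;  θ2 = -1.1997+1.4613 ≈ 0.2616
φ3=240.0° → target in arm frame (-0.1303, 0.0489)
  A=0.3003, B=-0.3783, C=(l²−L²−A²−y'²−z²)/(2L)=-0.2159
  √(A²+B²)=0.4830;  θ3 = -0.8998+2.0343 ≈ 1.1344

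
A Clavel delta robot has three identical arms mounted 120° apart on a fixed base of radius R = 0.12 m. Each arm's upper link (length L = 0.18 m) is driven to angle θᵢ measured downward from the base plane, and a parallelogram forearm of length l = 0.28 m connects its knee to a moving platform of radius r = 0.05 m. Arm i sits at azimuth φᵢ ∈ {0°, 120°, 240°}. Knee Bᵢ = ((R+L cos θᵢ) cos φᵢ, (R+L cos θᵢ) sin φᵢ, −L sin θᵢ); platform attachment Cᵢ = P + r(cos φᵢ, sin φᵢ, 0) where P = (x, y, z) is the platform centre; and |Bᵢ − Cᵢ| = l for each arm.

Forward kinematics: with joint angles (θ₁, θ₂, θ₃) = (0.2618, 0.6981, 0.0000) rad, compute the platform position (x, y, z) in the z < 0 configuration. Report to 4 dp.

O1 = (0.2439·cos0.0°, 0.2439·sin0.0°, -0.0466) = (0.2439, 0.0000, -0.0466)
O2 = (0.2079·cos120.0°, 0.2079·sin120.0°, -0.1157) = (-0.1039, 0.1800, -0.1157)
φ3=240.0°: virtual centre (-0.1250, -0.2165, 0.0000), radius l
subtract pairs → two planes through P
[-0.6956 0.3601 -0.1382]·P = -0.0050;  [-0.7377 -0.4330 0.0932]·P = 0.0009
Cramer: x(z) = 0.0033-0.0464z;  y(z) = -0.0076+0.2942z
into |P−O₁|² = l²: 1.0887z² + 0.1110z + -0.0183 = 0;  Δ = 0.0920;  z = -0.1903 or 0.0883 → z<0 root = -0.1903
x = 0.0121, y = -0.0636

(0.0121, -0.0636, -0.1903)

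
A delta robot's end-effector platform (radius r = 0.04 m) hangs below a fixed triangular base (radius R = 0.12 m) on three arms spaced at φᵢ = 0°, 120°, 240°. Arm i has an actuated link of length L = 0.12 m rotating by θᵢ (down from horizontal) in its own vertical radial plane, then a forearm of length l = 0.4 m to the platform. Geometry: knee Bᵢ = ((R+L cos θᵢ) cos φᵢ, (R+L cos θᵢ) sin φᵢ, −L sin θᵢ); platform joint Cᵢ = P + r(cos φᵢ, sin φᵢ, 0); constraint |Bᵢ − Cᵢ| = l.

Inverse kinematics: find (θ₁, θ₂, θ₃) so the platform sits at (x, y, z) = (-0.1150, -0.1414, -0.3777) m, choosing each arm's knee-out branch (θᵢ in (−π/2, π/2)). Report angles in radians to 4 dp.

arm 1 (φ=0.0°): x'=-0.1150, y'=-0.1414
  A cos θ + B sin θ = C:  0.1950·cos θ + -0.3777·sin θ = -0.2295
  γ=atan2(-0.3777,0.1950)=-1.0942;  ψ=arccos(-0.5399)=2.1411;  θ1=γ+ψ≈1.0469
arm 2 (φ=120.0°): x'=-0.0650, y'=0.1703
  A cos θ + B sin θ = C:  0.1450·cos θ + -0.3777·sin θ = -0.1961
  γ=atan2(-0.3777,0.1450)=-1.2043;  ψ=arccos(-0.4848)=2.0769;  θ2=γ+ψ≈0.8726
arm 3 (φ=240.0°): x'=0.1800, y'=-0.0289
  A=-0.1000, B=-0.3777, C=(l²−L²−A²−y'²−z²)/(2L)=-0.0328
  θ3 = atan2(B,A) + arccos(C/0.3907) = -0.1745

θ₁ = 1.0469, θ₂ = 0.8726, θ₃ = -0.1745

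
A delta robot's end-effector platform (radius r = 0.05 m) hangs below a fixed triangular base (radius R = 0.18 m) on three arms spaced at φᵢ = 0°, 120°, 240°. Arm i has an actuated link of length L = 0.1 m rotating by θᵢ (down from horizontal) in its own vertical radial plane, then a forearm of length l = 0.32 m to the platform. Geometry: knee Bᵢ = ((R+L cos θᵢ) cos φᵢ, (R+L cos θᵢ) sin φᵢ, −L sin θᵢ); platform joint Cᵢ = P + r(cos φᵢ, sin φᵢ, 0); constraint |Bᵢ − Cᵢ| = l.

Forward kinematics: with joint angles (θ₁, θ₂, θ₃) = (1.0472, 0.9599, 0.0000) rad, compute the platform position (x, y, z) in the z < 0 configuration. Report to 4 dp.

(-0.0546, -0.0778, -0.2899)

arm 1 at φ=0.0°: e+L cos θ1 = 0.1800;  centre 1 = (0.1800, 0.0000, -0.0866)
centre 2 = (0.1874·cos120.0°, 0.1874·sin120.0°, -0.0819) = (-0.0937, 0.1623, -0.0819)
φ3=240.0°: virtual centre (-0.1150, -0.1992, 0.0000), radius l
eliminate P² terms by subtracting sphere 1 from 2 and 3
plane₁₂: -0.5474x+0.3245y+0.0094z = 0.0019
det = 0.4095;  x = -0.0122+0.1464z,  y = -0.0146+0.2180z
quadratic in z: (1.0689)z²+(0.1106)z+(-0.0578)=0, √Δ=0.5091 → z ∈ {-0.2899, 0.1864}; z = -0.2899 (taking z<0)
x = -0.0546, y = -0.0778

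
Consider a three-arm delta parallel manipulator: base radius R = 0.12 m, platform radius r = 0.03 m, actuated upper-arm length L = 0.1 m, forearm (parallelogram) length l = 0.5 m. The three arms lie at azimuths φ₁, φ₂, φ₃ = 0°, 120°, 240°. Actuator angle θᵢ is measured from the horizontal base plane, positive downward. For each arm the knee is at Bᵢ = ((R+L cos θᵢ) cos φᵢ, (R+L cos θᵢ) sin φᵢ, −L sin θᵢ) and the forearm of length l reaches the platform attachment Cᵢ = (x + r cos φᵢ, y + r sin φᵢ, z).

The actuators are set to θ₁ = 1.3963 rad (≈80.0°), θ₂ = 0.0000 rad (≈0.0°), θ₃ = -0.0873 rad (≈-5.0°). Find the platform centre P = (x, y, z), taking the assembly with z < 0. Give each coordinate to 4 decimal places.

φ1=0.0°: virtual centre (0.1074, 0.0000, -0.0985), radius l
φ2=120.0°: virtual centre (-0.0950, 0.1645, 0.0000), radius l
arm 3 at φ=240.0°: (R−r)+L cos θ3 = 0.1896;  S3 = (-0.0948, -0.1642, 0.0087)
eliminate P² terms by subtracting sphere 1 from 2 and 3
[-0.4047 0.3291 0.1970]·P = 0.0149;  [-0.4043 -0.3284 0.2144]·P = 0.0148
Cramer: x(z) = -0.0367+0.5085z;  y(z) = 0.0001+0.0268z
quadratic in z: (1.2593)z²+(0.0505)z+(-0.2196)=0, √Δ=1.0528 → z ∈ {-0.4381, 0.3980}; z = -0.4381 (taking z<0)
x = -0.2594, y = -0.0117

(-0.2594, -0.0117, -0.4381)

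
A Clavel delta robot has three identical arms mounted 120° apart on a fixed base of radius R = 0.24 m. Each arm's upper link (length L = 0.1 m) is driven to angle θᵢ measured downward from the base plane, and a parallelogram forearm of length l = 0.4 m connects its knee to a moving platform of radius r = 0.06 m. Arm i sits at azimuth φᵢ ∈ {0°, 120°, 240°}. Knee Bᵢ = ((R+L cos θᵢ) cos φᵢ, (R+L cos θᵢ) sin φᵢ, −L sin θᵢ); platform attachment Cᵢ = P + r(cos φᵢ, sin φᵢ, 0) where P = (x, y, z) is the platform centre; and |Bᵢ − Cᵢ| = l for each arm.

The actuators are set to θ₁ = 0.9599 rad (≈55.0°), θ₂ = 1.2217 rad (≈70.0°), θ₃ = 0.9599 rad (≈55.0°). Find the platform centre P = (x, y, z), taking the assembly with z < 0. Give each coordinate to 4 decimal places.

centre 1 = (0.2374·cos0.0°, 0.2374·sin0.0°, -0.0819) = (0.2374, 0.0000, -0.0819)
φ2=120.0°: virtual centre (-0.1071, 0.1855, -0.0940), radius l
centre 3 = (0.2374·cos240.0°, 0.2374·sin240.0°, -0.0819) = (-0.1187, -0.2056, -0.0819)
eliminate P² terms by subtracting sphere 1 from 2 and 3
linear system: -0.6889x+0.3710y = -0.0083−-0.0241z; -0.7121x+-0.4111y = 0.0000−0.0000z
det = 0.5474;  x = 0.0063+-0.0181z,  y = -0.0108+0.0314z
quadratic in z: (1.0013)z²+(0.1715)z+(-0.0998)=0, √Δ=0.6550 → z ∈ {-0.4127, 0.2414}; z = -0.4127 (taking z<0)
x = 0.0137, y = -0.0238

(0.0137, -0.0238, -0.4127)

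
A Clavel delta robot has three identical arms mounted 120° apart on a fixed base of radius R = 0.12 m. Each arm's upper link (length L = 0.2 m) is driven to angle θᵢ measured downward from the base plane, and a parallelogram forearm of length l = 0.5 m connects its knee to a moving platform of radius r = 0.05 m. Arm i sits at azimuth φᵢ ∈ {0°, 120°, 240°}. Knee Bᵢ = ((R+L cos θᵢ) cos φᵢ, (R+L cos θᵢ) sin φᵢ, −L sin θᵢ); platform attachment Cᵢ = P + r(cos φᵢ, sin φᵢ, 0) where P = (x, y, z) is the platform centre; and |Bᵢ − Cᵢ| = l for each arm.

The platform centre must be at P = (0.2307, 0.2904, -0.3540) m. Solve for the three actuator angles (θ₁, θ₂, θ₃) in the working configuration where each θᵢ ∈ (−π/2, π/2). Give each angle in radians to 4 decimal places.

θ₁ = -0.2616, θ₂ = 0.0874, θ₃ = 1.3964

rotate P by −φ1: (0.2307, 0.2904, -0.3540)
  e−x'=-0.1607;  (l²−L²−(e−x')²−y'²−z²)/2L = -0.0637
  θ1 = atan2(B,A) + arccos(C/0.3888) = -0.2616
arm 2 (φ=120.0°): x'=0.1361, y'=-0.3450
  e−x'=-0.0661;  (l²−L²−(e−x')²−y'²−z²)/2L = -0.0968
  γ=atan2(-0.3540,-0.0661)=-1.7555;  ψ=arccos(-0.2687)=1.8429;  θ2=γ+ψ≈0.0874
arm 3 (φ=240.0°): x'=-0.3668, y'=0.0546
  e−x'=0.4368;  (l²−L²−(e−x')²−y'²−z²)/2L = -0.2728
  √(A²+B²)=0.5623;  θ3 = -0.6810+2.0774 ≈ 1.3964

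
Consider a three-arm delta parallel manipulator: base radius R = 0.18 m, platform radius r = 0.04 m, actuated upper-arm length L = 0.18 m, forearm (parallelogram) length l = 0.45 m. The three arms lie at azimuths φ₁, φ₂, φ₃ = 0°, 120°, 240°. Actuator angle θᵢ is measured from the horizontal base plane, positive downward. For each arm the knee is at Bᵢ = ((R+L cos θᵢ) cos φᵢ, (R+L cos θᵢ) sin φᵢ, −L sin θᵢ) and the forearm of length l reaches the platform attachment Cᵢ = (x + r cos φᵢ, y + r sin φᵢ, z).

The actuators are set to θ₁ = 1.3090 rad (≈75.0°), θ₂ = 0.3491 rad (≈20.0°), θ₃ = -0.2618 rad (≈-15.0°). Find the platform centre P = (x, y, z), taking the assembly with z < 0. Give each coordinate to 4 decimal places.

arm 1 at φ=0.0°: e+L cos θ1 = 0.1866;  centre 1 = (0.1866, 0.0000, -0.1739)
centre 2 = (0.3091·cos120.0°, 0.3091·sin120.0°, -0.0616) = (-0.1546, 0.2677, -0.0616)
arm 3 at φ=240.0°: e+L cos θ3 = 0.3139;  centre 3 = (-0.1569, -0.2718, 0.0466)
|centre ₂|²−|centre ₁|² = 0.0343;  |centre ₃|²−|centre ₁|² = 0.0356
plane₁₂: -0.6823x+0.5355y+0.2246z = 0.0343
Cramer: x(z) = -0.0511+0.4848z;  y(z) = -0.0010+0.1983z
sphere 1 gives Az²+Bz+C=0 with A=1.2744, B=0.1169, C=-0.1158;  B²−4AC=0.6039;  roots -0.3508, 0.2590;  negative root z = -0.3508
x = -0.2211, y = -0.0706

(-0.2211, -0.0706, -0.3508)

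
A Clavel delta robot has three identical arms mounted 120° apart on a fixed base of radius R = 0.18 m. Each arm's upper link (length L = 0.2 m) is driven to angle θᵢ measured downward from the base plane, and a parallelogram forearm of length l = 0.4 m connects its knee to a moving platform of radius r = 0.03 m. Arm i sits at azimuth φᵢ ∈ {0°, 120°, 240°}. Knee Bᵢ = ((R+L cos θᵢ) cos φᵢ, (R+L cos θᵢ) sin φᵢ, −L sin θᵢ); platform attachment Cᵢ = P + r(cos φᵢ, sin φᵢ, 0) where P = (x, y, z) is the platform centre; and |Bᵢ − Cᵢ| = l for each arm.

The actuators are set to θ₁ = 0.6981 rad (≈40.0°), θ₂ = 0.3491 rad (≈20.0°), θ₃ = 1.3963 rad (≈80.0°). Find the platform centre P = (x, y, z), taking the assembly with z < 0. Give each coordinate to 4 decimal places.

arm 1 at φ=0.0°: ρ1 = 0.3032;  S1 = (0.3032, 0.0000, -0.1286)
S2 = (0.3379·cos120.0°, 0.3379·sin120.0°, -0.0684) = (-0.1690, 0.2927, -0.0684)
arm 3 at φ=240.0°: ρ3 = 0.1847;  S3 = (-0.0924, -0.1600, -0.1970)
subtract pairs → two planes through P
plane₁₂: -0.9444x+0.5853y+0.1203z = 0.0104
Cramer: x(z) = 0.0228-0.0544z;  y(z) = 0.0546-0.2932z
sphere 1 gives Az²+Bz+C=0 with A=1.0889, B=0.2555, C=-0.0619;  B²−4AC=0.3348;  roots -0.3830, 0.1484;  negative root z = -0.3830
x = 0.0437, y = 0.1669

(0.0437, 0.1669, -0.3830)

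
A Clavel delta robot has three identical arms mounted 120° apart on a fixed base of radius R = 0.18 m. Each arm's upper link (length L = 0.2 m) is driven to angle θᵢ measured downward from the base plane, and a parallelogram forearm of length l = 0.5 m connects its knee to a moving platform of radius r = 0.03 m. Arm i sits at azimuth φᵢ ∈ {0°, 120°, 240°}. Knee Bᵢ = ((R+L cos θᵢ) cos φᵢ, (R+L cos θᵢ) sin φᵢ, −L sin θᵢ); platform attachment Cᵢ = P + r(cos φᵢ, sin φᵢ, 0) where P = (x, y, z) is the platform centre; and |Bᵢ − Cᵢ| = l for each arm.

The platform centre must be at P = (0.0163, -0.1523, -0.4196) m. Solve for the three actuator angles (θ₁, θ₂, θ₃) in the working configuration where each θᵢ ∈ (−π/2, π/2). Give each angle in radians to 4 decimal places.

φ1=0.0° → target in arm frame (0.0163, -0.1523)
  A cos θ + B sin θ = C:  0.1337·cos θ + -0.4196·sin θ = -0.0178
  γ=atan2(-0.4196,0.1337)=-1.2623;  ψ=arccos(-0.0405)=1.6113;  θ1=γ+ψ≈0.3490
arm 2 (φ=120.0°): x'=-0.1400, y'=0.0620
  A=0.2900, B=-0.4196, C=(l²−L²−A²−y'²−z²)/(2L)=-0.1351
  √(A²+B²)=0.5101;  θ2 = -0.9660+1.8388 ≈ 0.8729
arm 3 (φ=240.0°): x'=0.1237, y'=0.0903
  A=0.0263, B=-0.4196, C=(l²−L²−A²−y'²−z²)/(2L)=0.0627
  √(A²+B²)=0.4204;  θ3 = -1.5083+1.4210 ≈ -0.0873

θ₁ = 0.3490, θ₂ = 0.8729, θ₃ = -0.0873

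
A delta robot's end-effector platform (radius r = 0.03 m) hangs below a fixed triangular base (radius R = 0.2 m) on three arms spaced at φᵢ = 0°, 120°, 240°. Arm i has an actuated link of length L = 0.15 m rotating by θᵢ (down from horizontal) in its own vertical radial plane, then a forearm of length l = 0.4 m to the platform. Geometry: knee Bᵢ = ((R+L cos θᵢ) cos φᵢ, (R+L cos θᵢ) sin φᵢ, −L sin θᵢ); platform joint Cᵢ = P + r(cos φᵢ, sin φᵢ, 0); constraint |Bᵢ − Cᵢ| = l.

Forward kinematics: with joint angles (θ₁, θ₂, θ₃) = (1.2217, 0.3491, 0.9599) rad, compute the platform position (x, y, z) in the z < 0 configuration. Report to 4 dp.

S1 = (0.2213·cos0.0°, 0.2213·sin0.0°, -0.1410) = (0.2213, 0.0000, -0.1410)
S2 = (0.3110·cos120.0°, 0.3110·sin120.0°, -0.0513) = (-0.1555, 0.2693, -0.0513)
φ3=240.0°: virtual centre (-0.1280, -0.2217, -0.1229), radius l
subtract pairs → two planes through P
plane₁₂: -0.7536x+0.5386y+0.1793z = 0.0305
det = 0.7105;  x = -0.0280+0.1393z,  y = 0.0174+-0.1379z
into |P−S₁|² = l²: 1.0384z² + 0.2076z + -0.0777 = 0;  Δ = 0.3658;  z = -0.3912 or 0.1912 → z<0 root = -0.3912
x = -0.0825, y = 0.0714

(-0.0825, 0.0714, -0.3912)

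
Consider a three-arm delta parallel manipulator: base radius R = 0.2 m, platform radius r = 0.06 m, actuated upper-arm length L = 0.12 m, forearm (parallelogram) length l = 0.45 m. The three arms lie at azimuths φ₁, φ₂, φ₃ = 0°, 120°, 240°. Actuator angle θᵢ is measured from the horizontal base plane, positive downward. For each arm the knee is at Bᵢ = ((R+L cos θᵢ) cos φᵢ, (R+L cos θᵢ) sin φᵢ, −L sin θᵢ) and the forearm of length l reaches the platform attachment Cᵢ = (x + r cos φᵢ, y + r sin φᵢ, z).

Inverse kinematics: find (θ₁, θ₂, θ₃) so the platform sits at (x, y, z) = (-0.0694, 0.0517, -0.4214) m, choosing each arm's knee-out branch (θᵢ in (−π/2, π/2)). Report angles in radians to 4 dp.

θ₁ = 0.7856, θ₂ = 0.0870, θ₃ = 0.5237

φ1=0.0° → target in arm frame (-0.0694, 0.0517)
  A=0.2094, B=-0.4214, C=(l²−L²−A²−y'²−z²)/(2L)=-0.1500
  √(A²+B²)=0.4706;  θ1 = -1.1096+1.8952 ≈ 0.7856
arm 2 (φ=120.0°): x'=0.0795, y'=0.0343
  A cos θ + B sin θ = C:  0.0605·cos θ + -0.4214·sin θ = 0.0237
  γ=atan2(-0.4214,0.0605)=-1.4281;  ψ=arccos(0.0556)=1.5151;  θ2=γ+ψ≈0.0870
φ3=240.0° → target in arm frame (-0.0101, -0.0860)
  A cos θ + B sin θ = C:  0.1501·cos θ + -0.4214·sin θ = -0.0808
  γ=atan2(-0.4214,0.1501)=-1.2287;  ψ=arccos(-0.1806)=1.7524;  θ3=γ+ψ≈0.5237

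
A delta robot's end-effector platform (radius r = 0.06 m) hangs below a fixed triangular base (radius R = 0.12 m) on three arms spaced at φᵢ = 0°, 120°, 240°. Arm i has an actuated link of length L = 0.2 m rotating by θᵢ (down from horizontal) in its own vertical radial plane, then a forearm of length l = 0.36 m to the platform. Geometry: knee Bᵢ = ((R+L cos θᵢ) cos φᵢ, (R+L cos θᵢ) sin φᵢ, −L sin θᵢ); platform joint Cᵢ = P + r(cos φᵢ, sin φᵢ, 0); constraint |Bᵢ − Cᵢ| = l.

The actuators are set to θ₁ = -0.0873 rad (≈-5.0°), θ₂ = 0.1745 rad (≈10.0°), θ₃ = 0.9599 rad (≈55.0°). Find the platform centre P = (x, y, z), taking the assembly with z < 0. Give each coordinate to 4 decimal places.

(0.1100, 0.1240, -0.2858)

O1 = (0.2592·cos0.0°, 0.2592·sin0.0°, 0.0174) = (0.2592, 0.0000, 0.0174)
φ2=120.0°: virtual centre (-0.1285, 0.2225, -0.0347), radius l
φ3=240.0°: virtual centre (-0.0874, -0.1513, -0.1638), radius l
eliminate P² terms by subtracting sphere 1 from 2 and 3
[-0.7754 0.4451 -0.1043]·P = -0.0003;  [-0.6932 -0.3026 -0.3625]·P = -0.0101
Cramer: x(z) = 0.0085-0.3552z;  y(z) = 0.0141-0.3844z
sphere 1 gives Az²+Bz+C=0 with A=1.2739, B=0.1324, C=-0.0662;  B²−4AC=0.3549;  roots -0.2858, 0.1819;  negative root z = -0.2858
x = 0.1100, y = 0.1240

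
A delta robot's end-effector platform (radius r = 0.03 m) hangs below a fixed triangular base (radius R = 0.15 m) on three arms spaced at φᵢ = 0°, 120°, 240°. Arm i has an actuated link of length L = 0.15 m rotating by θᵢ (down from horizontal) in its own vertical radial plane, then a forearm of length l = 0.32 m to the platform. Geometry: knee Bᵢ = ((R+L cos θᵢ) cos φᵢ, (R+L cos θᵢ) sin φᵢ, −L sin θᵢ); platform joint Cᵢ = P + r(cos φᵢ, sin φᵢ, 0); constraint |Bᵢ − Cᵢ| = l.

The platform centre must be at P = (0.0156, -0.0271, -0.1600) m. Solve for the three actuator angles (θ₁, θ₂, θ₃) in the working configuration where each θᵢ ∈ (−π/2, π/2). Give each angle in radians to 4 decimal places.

φ1=0.0° → target in arm frame (0.0156, -0.0271)
  e−x'=0.1044;  (l²−L²−(e−x')²−y'²−z²)/2L = 0.1422
  θ1 = atan2(B,A) + arccos(C/0.1910) = -0.2615
arm 2 (φ=120.0°): x'=-0.0313, y'=0.0000
  A cos θ + B sin θ = C:  0.1513·cos θ + -0.1600·sin θ = 0.1047
  θ2 = atan2(B,A) + arccos(C/0.2202) = 0.2617
φ3=240.0° → target in arm frame (0.0157, 0.0271)
  A cos θ + B sin θ = C:  0.1043·cos θ + -0.1600·sin θ = 0.1423
  θ3 = atan2(B,A) + arccos(C/0.1910) = -0.2625

θ₁ = -0.2615, θ₂ = 0.2617, θ₃ = -0.2625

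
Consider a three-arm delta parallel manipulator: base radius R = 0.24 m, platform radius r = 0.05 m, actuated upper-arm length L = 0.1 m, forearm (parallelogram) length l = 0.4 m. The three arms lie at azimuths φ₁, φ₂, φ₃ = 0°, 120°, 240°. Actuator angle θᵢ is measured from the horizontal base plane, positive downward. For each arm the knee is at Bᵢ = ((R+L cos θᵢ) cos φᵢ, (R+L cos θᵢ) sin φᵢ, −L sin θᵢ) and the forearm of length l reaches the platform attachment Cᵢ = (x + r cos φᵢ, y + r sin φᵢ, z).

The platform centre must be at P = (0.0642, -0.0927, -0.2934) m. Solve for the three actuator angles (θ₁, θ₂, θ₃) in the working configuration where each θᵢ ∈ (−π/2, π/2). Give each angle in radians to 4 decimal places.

arm 1 (φ=0.0°): x'=0.0642, y'=-0.0927
  A=0.1258, B=-0.2934, C=(l²−L²−A²−y'²−z²)/(2L)=0.1975
  √(A²+B²)=0.3192;  θ1 = -1.1657+0.9038 ≈ -0.2619
φ2=120.0° → target in arm frame (-0.1124, -0.0092)
  e−x'=0.3024;  (l²−L²−(e−x')²−y'²−z²)/2L = -0.1380
  √(A²+B²)=0.4213;  θ2 = -0.7703+1.9045 ≈ 1.1342
arm 3 (φ=240.0°): x'=0.0482, y'=0.1019
  A cos θ + B sin θ = C:  0.1418·cos θ + -0.2934·sin θ = 0.1671
  θ3 = atan2(B,A) + arccos(C/0.3259) = -0.0880

θ₁ = -0.2619, θ₂ = 1.1342, θ₃ = -0.0880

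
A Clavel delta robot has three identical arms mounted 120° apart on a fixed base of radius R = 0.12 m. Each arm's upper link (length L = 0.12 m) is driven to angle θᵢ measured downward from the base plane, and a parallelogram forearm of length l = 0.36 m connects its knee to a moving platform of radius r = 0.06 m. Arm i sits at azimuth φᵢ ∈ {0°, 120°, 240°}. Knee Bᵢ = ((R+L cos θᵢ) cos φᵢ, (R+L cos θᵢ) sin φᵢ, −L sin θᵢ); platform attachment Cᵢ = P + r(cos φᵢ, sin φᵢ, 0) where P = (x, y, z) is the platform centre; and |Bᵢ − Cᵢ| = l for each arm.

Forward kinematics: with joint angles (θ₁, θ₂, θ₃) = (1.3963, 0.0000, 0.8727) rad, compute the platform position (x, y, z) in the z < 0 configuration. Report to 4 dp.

(-0.1729, 0.1122, -0.3476)

φ1=0.0°: virtual centre (0.0808, 0.0000, -0.1182), radius l
φ2=120.0°: virtual centre (-0.0900, 0.1559, 0.0000), radius l
arm 3 at φ=240.0°: (R−r)+L cos θ3 = 0.1371;  O3 = (-0.0686, -0.1188, -0.0919)
subtract pairs → two planes through P
plane₁₂: -0.3417x+0.3118y+0.2364z = 0.0119
det = 0.1743;  x = -0.0283+0.4160z,  y = 0.0072+-0.3023z
sphere 1 gives Az²+Bz+C=0 with A=1.2644, B=0.1412, C=-0.1037;  B²−4AC=0.5443;  roots -0.3476, 0.2359;  negative root z = -0.3476
x = -0.1729, y = 0.1122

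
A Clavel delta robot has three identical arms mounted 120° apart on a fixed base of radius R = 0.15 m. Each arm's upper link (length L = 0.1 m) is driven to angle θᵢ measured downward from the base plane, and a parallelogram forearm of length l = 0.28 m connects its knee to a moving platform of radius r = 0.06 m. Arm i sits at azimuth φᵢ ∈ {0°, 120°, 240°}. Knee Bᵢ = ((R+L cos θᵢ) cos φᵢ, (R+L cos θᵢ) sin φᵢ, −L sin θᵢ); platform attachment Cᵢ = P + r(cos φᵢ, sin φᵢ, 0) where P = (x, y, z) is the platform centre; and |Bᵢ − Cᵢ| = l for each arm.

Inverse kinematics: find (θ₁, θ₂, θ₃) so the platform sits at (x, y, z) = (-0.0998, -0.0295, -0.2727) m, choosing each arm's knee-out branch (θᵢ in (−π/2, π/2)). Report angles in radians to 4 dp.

θ₁ = 1.3091, θ₂ = 0.6106, θ₃ = 0.2620

φ1=0.0° → target in arm frame (-0.0998, -0.0295)
  A cos θ + B sin θ = C:  0.1898·cos θ + -0.2727·sin θ = -0.2143
  θ1 = atan2(B,A) + arccos(C/0.3322) = 1.3091
φ2=120.0° → target in arm frame (0.0244, 0.1012)
  A=0.0656, B=-0.2727, C=(l²−L²−A²−y'²−z²)/(2L)=-0.1026
  θ2 = atan2(B,A) + arccos(C/0.2805) = 0.6106
φ3=240.0° → target in arm frame (0.0754, -0.0717)
  A=0.0146, B=-0.2727, C=(l²−L²−A²−y'²−z²)/(2L)=-0.0566
  γ=atan2(-0.2727,0.0146)=-1.5175;  ψ=arccos(-0.2072)=1.7795;  θ3=γ+ψ≈0.2620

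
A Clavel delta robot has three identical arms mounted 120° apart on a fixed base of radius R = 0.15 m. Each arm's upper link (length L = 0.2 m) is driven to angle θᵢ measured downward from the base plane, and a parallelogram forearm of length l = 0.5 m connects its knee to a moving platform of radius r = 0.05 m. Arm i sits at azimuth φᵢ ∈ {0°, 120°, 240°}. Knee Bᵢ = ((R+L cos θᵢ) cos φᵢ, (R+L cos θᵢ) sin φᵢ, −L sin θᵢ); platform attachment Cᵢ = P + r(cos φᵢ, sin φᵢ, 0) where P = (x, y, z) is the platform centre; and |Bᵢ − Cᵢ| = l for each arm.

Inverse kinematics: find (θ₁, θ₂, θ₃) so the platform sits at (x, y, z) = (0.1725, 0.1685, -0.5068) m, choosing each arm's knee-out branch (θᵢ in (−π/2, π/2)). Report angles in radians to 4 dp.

θ₁ = 0.2619, θ₂ = 0.6108, θ₃ = 1.3090

φ1=0.0° → target in arm frame (0.1725, 0.1685)
  e−x'=-0.0725;  (l²−L²−(e−x')²−y'²−z²)/2L = -0.2012
  θ1 = atan2(B,A) + arccos(C/0.5120) = 0.2619
rotate P by −φ2: (0.0597, -0.2336, -0.5068)
  A cos θ + B sin θ = C:  0.0403·cos θ + -0.5068·sin θ = -0.2576
  θ2 = atan2(B,A) + arccos(C/0.5084) = 0.6108
rotate P by −φ3: (-0.2322, 0.0651, -0.5068)
  A=0.3322, B=-0.5068, C=(l²−L²−A²−y'²−z²)/(2L)=-0.4036
  γ=atan2(-0.5068,0.3322)=-0.9906;  ψ=arccos(-0.6660)=2.2996;  θ3=γ+ψ≈1.3090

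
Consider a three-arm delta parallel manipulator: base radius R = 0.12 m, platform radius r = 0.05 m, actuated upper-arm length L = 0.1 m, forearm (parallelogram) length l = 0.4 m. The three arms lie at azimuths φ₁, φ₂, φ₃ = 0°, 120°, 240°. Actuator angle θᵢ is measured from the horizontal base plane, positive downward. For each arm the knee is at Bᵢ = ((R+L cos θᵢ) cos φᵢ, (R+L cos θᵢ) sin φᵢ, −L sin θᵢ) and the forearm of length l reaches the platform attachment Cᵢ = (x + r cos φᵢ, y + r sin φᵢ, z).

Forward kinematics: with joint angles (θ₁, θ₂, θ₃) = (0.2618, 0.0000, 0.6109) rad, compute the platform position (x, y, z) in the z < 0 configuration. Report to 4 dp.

(0.0086, 0.0838, -0.3837)

arm 1 at φ=0.0°: e+L cos θ1 = 0.1666;  O1 = (0.1666, 0.0000, -0.0259)
arm 2 at φ=120.0°: e+L cos θ2 = 0.1700;  O2 = (-0.0850, 0.1472, 0.0000)
O3 = (0.1519·cos240.0°, 0.1519·sin240.0°, -0.0574) = (-0.0760, -0.1316, -0.0574)
eliminate P² terms by subtracting sphere 1 from 2 and 3
[-0.5032 0.2944 0.0518]·P = 0.0005;  [-0.4851 -0.2631 -0.0630]·P = -0.0021
Cramer: x(z) = 0.0017-0.0179z;  y(z) = 0.0046-0.2063z
into |P−O₁|² = l²: 1.0429z² + 0.0558z + -0.1321 = 0;  Δ = 0.5543;  z = -0.3837 or 0.3302 → z<0 root = -0.3837
x = 0.0086, y = 0.0838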